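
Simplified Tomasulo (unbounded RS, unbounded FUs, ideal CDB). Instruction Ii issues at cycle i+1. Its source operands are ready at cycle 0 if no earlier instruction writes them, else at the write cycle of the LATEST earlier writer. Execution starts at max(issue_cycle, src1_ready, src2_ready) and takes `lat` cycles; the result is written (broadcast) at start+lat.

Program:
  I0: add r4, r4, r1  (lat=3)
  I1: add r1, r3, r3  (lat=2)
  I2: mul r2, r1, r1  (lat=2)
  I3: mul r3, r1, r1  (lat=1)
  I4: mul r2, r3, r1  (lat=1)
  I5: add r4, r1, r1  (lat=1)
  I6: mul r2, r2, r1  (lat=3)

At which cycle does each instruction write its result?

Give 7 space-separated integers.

Answer: 4 4 6 5 6 7 10

Derivation:
I0 add r4: issue@1 deps=(None,None) exec_start@1 write@4
I1 add r1: issue@2 deps=(None,None) exec_start@2 write@4
I2 mul r2: issue@3 deps=(1,1) exec_start@4 write@6
I3 mul r3: issue@4 deps=(1,1) exec_start@4 write@5
I4 mul r2: issue@5 deps=(3,1) exec_start@5 write@6
I5 add r4: issue@6 deps=(1,1) exec_start@6 write@7
I6 mul r2: issue@7 deps=(4,1) exec_start@7 write@10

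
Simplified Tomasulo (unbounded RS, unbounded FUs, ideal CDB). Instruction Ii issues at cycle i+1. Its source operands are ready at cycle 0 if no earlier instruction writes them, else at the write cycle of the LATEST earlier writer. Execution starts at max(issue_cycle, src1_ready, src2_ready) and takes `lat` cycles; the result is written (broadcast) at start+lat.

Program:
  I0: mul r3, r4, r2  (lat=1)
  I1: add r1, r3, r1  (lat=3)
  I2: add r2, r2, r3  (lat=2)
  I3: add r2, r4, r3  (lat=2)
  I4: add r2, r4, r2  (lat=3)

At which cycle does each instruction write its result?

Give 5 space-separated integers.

I0 mul r3: issue@1 deps=(None,None) exec_start@1 write@2
I1 add r1: issue@2 deps=(0,None) exec_start@2 write@5
I2 add r2: issue@3 deps=(None,0) exec_start@3 write@5
I3 add r2: issue@4 deps=(None,0) exec_start@4 write@6
I4 add r2: issue@5 deps=(None,3) exec_start@6 write@9

Answer: 2 5 5 6 9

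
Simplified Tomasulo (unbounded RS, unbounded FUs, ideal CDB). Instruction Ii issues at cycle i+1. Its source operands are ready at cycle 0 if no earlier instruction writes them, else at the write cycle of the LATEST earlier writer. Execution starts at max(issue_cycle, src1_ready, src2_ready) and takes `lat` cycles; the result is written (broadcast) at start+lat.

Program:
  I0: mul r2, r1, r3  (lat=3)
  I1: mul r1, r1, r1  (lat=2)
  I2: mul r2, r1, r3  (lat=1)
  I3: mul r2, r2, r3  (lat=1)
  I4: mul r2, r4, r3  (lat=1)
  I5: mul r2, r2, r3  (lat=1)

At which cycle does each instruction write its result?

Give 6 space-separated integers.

I0 mul r2: issue@1 deps=(None,None) exec_start@1 write@4
I1 mul r1: issue@2 deps=(None,None) exec_start@2 write@4
I2 mul r2: issue@3 deps=(1,None) exec_start@4 write@5
I3 mul r2: issue@4 deps=(2,None) exec_start@5 write@6
I4 mul r2: issue@5 deps=(None,None) exec_start@5 write@6
I5 mul r2: issue@6 deps=(4,None) exec_start@6 write@7

Answer: 4 4 5 6 6 7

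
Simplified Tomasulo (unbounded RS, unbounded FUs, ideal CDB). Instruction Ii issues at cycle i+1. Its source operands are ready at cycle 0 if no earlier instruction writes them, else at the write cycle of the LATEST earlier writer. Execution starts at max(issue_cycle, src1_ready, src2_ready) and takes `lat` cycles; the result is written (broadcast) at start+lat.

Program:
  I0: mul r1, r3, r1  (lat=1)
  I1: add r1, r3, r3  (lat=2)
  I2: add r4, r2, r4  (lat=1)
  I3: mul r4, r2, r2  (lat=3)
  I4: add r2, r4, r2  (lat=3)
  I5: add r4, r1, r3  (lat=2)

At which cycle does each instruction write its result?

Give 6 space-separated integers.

I0 mul r1: issue@1 deps=(None,None) exec_start@1 write@2
I1 add r1: issue@2 deps=(None,None) exec_start@2 write@4
I2 add r4: issue@3 deps=(None,None) exec_start@3 write@4
I3 mul r4: issue@4 deps=(None,None) exec_start@4 write@7
I4 add r2: issue@5 deps=(3,None) exec_start@7 write@10
I5 add r4: issue@6 deps=(1,None) exec_start@6 write@8

Answer: 2 4 4 7 10 8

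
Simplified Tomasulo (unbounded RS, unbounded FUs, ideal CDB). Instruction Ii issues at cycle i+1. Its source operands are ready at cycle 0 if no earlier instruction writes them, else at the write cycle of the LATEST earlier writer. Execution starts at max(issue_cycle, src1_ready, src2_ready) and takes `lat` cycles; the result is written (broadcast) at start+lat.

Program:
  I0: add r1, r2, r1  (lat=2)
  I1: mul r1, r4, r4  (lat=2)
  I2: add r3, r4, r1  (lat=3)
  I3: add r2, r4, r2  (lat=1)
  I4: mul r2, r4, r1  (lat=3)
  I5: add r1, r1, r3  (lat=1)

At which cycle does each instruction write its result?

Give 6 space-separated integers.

I0 add r1: issue@1 deps=(None,None) exec_start@1 write@3
I1 mul r1: issue@2 deps=(None,None) exec_start@2 write@4
I2 add r3: issue@3 deps=(None,1) exec_start@4 write@7
I3 add r2: issue@4 deps=(None,None) exec_start@4 write@5
I4 mul r2: issue@5 deps=(None,1) exec_start@5 write@8
I5 add r1: issue@6 deps=(1,2) exec_start@7 write@8

Answer: 3 4 7 5 8 8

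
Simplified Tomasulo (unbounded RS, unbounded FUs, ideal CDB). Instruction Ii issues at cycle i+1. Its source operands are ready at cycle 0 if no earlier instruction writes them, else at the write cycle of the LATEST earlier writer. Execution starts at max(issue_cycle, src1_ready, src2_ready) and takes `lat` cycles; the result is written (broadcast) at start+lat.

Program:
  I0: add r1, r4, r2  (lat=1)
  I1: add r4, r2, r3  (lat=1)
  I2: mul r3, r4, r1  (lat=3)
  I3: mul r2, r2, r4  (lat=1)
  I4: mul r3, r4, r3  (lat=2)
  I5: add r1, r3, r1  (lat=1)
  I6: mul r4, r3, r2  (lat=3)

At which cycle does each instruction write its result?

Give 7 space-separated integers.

Answer: 2 3 6 5 8 9 11

Derivation:
I0 add r1: issue@1 deps=(None,None) exec_start@1 write@2
I1 add r4: issue@2 deps=(None,None) exec_start@2 write@3
I2 mul r3: issue@3 deps=(1,0) exec_start@3 write@6
I3 mul r2: issue@4 deps=(None,1) exec_start@4 write@5
I4 mul r3: issue@5 deps=(1,2) exec_start@6 write@8
I5 add r1: issue@6 deps=(4,0) exec_start@8 write@9
I6 mul r4: issue@7 deps=(4,3) exec_start@8 write@11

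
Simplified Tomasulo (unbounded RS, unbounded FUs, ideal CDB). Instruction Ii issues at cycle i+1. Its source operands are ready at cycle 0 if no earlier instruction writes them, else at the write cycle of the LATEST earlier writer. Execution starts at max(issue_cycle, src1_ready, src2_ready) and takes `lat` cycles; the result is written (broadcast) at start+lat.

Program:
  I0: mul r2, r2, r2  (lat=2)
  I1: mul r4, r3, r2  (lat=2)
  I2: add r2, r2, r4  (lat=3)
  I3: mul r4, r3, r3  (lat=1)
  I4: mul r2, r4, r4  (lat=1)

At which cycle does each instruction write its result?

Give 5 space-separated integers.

I0 mul r2: issue@1 deps=(None,None) exec_start@1 write@3
I1 mul r4: issue@2 deps=(None,0) exec_start@3 write@5
I2 add r2: issue@3 deps=(0,1) exec_start@5 write@8
I3 mul r4: issue@4 deps=(None,None) exec_start@4 write@5
I4 mul r2: issue@5 deps=(3,3) exec_start@5 write@6

Answer: 3 5 8 5 6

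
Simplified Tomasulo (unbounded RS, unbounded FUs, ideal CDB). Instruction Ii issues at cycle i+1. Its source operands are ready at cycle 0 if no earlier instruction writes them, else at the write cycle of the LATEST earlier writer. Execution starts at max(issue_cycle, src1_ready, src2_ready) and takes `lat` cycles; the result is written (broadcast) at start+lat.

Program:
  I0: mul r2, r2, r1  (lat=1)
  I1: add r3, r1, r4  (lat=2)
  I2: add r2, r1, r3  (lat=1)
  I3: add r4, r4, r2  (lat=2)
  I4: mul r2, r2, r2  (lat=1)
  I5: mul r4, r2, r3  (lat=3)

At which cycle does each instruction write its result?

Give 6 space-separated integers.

Answer: 2 4 5 7 6 9

Derivation:
I0 mul r2: issue@1 deps=(None,None) exec_start@1 write@2
I1 add r3: issue@2 deps=(None,None) exec_start@2 write@4
I2 add r2: issue@3 deps=(None,1) exec_start@4 write@5
I3 add r4: issue@4 deps=(None,2) exec_start@5 write@7
I4 mul r2: issue@5 deps=(2,2) exec_start@5 write@6
I5 mul r4: issue@6 deps=(4,1) exec_start@6 write@9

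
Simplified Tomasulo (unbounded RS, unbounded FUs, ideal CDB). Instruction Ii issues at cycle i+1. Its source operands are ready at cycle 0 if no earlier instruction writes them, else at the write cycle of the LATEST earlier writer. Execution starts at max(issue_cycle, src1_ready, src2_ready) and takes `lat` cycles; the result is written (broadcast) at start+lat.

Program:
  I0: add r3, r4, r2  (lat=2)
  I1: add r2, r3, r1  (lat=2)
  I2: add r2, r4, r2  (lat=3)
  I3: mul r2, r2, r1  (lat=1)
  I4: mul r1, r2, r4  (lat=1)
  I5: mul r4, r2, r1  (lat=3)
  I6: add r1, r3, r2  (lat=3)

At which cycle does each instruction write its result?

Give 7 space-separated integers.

Answer: 3 5 8 9 10 13 12

Derivation:
I0 add r3: issue@1 deps=(None,None) exec_start@1 write@3
I1 add r2: issue@2 deps=(0,None) exec_start@3 write@5
I2 add r2: issue@3 deps=(None,1) exec_start@5 write@8
I3 mul r2: issue@4 deps=(2,None) exec_start@8 write@9
I4 mul r1: issue@5 deps=(3,None) exec_start@9 write@10
I5 mul r4: issue@6 deps=(3,4) exec_start@10 write@13
I6 add r1: issue@7 deps=(0,3) exec_start@9 write@12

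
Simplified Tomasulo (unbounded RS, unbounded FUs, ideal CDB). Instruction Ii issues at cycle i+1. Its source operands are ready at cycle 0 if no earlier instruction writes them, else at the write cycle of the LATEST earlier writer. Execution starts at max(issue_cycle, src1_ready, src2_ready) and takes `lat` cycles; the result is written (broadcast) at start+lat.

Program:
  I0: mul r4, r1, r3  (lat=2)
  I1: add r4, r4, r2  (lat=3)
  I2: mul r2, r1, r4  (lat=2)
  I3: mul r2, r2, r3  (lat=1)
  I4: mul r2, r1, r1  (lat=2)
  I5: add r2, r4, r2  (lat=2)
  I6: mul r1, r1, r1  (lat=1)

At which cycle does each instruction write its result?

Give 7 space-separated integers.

Answer: 3 6 8 9 7 9 8

Derivation:
I0 mul r4: issue@1 deps=(None,None) exec_start@1 write@3
I1 add r4: issue@2 deps=(0,None) exec_start@3 write@6
I2 mul r2: issue@3 deps=(None,1) exec_start@6 write@8
I3 mul r2: issue@4 deps=(2,None) exec_start@8 write@9
I4 mul r2: issue@5 deps=(None,None) exec_start@5 write@7
I5 add r2: issue@6 deps=(1,4) exec_start@7 write@9
I6 mul r1: issue@7 deps=(None,None) exec_start@7 write@8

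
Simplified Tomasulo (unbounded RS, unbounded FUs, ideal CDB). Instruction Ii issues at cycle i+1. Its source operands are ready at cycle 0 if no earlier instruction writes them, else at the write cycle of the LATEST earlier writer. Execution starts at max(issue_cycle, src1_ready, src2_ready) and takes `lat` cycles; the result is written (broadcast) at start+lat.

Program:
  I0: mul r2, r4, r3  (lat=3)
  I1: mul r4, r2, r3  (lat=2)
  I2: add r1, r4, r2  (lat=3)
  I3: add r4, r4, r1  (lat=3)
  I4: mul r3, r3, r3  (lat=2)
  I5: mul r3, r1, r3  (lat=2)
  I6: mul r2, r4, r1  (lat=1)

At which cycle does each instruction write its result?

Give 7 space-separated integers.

Answer: 4 6 9 12 7 11 13

Derivation:
I0 mul r2: issue@1 deps=(None,None) exec_start@1 write@4
I1 mul r4: issue@2 deps=(0,None) exec_start@4 write@6
I2 add r1: issue@3 deps=(1,0) exec_start@6 write@9
I3 add r4: issue@4 deps=(1,2) exec_start@9 write@12
I4 mul r3: issue@5 deps=(None,None) exec_start@5 write@7
I5 mul r3: issue@6 deps=(2,4) exec_start@9 write@11
I6 mul r2: issue@7 deps=(3,2) exec_start@12 write@13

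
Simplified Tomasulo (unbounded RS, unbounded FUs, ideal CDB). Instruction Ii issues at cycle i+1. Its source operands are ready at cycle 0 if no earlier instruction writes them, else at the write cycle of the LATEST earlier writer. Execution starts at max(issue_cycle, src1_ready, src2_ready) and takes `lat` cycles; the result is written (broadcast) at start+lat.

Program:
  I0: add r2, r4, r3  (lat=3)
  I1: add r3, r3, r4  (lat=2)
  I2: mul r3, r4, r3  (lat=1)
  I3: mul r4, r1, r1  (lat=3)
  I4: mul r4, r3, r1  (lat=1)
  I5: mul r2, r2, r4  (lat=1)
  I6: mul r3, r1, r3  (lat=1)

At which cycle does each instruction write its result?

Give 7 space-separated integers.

Answer: 4 4 5 7 6 7 8

Derivation:
I0 add r2: issue@1 deps=(None,None) exec_start@1 write@4
I1 add r3: issue@2 deps=(None,None) exec_start@2 write@4
I2 mul r3: issue@3 deps=(None,1) exec_start@4 write@5
I3 mul r4: issue@4 deps=(None,None) exec_start@4 write@7
I4 mul r4: issue@5 deps=(2,None) exec_start@5 write@6
I5 mul r2: issue@6 deps=(0,4) exec_start@6 write@7
I6 mul r3: issue@7 deps=(None,2) exec_start@7 write@8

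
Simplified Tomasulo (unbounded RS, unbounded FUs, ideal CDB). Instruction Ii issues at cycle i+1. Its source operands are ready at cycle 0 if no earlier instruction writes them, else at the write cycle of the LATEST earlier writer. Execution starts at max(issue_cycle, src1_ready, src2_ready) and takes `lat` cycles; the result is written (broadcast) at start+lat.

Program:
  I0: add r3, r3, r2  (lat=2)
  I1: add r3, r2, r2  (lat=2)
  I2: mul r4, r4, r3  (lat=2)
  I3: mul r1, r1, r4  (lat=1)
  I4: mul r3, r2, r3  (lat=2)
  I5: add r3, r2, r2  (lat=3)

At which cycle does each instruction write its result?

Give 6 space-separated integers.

I0 add r3: issue@1 deps=(None,None) exec_start@1 write@3
I1 add r3: issue@2 deps=(None,None) exec_start@2 write@4
I2 mul r4: issue@3 deps=(None,1) exec_start@4 write@6
I3 mul r1: issue@4 deps=(None,2) exec_start@6 write@7
I4 mul r3: issue@5 deps=(None,1) exec_start@5 write@7
I5 add r3: issue@6 deps=(None,None) exec_start@6 write@9

Answer: 3 4 6 7 7 9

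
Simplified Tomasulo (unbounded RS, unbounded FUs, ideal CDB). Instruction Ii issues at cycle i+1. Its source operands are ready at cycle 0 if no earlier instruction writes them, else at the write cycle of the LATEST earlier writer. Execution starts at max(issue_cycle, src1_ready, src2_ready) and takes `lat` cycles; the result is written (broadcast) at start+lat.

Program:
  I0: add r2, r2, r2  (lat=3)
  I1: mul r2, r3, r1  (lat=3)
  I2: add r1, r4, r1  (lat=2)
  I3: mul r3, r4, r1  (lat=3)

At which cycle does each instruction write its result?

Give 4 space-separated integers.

I0 add r2: issue@1 deps=(None,None) exec_start@1 write@4
I1 mul r2: issue@2 deps=(None,None) exec_start@2 write@5
I2 add r1: issue@3 deps=(None,None) exec_start@3 write@5
I3 mul r3: issue@4 deps=(None,2) exec_start@5 write@8

Answer: 4 5 5 8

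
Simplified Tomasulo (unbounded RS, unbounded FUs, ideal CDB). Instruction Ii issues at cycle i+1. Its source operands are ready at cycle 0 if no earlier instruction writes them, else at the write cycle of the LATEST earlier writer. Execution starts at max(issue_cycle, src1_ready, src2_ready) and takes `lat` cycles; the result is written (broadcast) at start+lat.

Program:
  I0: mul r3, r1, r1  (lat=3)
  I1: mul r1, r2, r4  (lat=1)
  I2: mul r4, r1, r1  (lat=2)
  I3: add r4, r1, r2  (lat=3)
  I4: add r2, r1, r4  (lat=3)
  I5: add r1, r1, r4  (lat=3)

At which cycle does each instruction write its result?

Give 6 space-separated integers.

Answer: 4 3 5 7 10 10

Derivation:
I0 mul r3: issue@1 deps=(None,None) exec_start@1 write@4
I1 mul r1: issue@2 deps=(None,None) exec_start@2 write@3
I2 mul r4: issue@3 deps=(1,1) exec_start@3 write@5
I3 add r4: issue@4 deps=(1,None) exec_start@4 write@7
I4 add r2: issue@5 deps=(1,3) exec_start@7 write@10
I5 add r1: issue@6 deps=(1,3) exec_start@7 write@10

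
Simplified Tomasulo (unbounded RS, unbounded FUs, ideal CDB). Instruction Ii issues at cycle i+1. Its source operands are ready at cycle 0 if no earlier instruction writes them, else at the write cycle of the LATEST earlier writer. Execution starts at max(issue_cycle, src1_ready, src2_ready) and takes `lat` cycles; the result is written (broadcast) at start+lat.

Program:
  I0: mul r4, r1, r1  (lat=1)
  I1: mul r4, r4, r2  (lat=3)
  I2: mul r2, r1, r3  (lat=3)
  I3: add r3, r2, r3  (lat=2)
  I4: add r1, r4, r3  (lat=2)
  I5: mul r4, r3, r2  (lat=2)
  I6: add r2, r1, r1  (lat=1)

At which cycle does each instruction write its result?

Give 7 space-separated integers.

I0 mul r4: issue@1 deps=(None,None) exec_start@1 write@2
I1 mul r4: issue@2 deps=(0,None) exec_start@2 write@5
I2 mul r2: issue@3 deps=(None,None) exec_start@3 write@6
I3 add r3: issue@4 deps=(2,None) exec_start@6 write@8
I4 add r1: issue@5 deps=(1,3) exec_start@8 write@10
I5 mul r4: issue@6 deps=(3,2) exec_start@8 write@10
I6 add r2: issue@7 deps=(4,4) exec_start@10 write@11

Answer: 2 5 6 8 10 10 11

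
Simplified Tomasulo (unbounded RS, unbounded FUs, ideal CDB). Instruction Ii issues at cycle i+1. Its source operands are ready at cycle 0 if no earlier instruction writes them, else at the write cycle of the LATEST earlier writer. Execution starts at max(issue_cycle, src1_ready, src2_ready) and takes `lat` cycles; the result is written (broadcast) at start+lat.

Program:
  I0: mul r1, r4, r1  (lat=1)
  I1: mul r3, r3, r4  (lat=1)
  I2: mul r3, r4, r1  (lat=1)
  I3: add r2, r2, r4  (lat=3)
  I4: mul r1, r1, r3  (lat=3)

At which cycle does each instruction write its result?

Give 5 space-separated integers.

Answer: 2 3 4 7 8

Derivation:
I0 mul r1: issue@1 deps=(None,None) exec_start@1 write@2
I1 mul r3: issue@2 deps=(None,None) exec_start@2 write@3
I2 mul r3: issue@3 deps=(None,0) exec_start@3 write@4
I3 add r2: issue@4 deps=(None,None) exec_start@4 write@7
I4 mul r1: issue@5 deps=(0,2) exec_start@5 write@8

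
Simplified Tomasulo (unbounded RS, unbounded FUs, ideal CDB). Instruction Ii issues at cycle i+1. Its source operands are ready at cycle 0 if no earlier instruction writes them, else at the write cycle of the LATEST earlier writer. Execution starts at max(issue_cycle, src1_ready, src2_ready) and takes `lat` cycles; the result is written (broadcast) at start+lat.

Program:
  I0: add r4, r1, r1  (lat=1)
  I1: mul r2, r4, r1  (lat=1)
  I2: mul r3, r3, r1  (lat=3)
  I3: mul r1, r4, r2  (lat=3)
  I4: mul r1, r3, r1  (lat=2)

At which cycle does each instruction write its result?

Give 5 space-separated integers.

Answer: 2 3 6 7 9

Derivation:
I0 add r4: issue@1 deps=(None,None) exec_start@1 write@2
I1 mul r2: issue@2 deps=(0,None) exec_start@2 write@3
I2 mul r3: issue@3 deps=(None,None) exec_start@3 write@6
I3 mul r1: issue@4 deps=(0,1) exec_start@4 write@7
I4 mul r1: issue@5 deps=(2,3) exec_start@7 write@9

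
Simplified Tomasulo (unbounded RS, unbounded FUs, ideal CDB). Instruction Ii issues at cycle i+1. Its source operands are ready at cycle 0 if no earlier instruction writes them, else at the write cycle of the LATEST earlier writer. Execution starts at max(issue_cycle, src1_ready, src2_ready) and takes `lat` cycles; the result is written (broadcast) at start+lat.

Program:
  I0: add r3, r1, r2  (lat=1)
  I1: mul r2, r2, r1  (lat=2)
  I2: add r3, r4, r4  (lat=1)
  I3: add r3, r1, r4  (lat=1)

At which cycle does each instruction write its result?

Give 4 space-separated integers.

I0 add r3: issue@1 deps=(None,None) exec_start@1 write@2
I1 mul r2: issue@2 deps=(None,None) exec_start@2 write@4
I2 add r3: issue@3 deps=(None,None) exec_start@3 write@4
I3 add r3: issue@4 deps=(None,None) exec_start@4 write@5

Answer: 2 4 4 5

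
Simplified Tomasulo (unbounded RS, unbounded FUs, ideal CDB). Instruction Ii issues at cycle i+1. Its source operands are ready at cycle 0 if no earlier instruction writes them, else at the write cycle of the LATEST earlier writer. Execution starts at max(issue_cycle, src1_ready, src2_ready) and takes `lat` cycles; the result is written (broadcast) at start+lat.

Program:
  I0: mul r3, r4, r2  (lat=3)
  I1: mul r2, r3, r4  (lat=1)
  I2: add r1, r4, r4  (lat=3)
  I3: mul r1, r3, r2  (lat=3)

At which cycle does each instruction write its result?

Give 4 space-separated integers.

I0 mul r3: issue@1 deps=(None,None) exec_start@1 write@4
I1 mul r2: issue@2 deps=(0,None) exec_start@4 write@5
I2 add r1: issue@3 deps=(None,None) exec_start@3 write@6
I3 mul r1: issue@4 deps=(0,1) exec_start@5 write@8

Answer: 4 5 6 8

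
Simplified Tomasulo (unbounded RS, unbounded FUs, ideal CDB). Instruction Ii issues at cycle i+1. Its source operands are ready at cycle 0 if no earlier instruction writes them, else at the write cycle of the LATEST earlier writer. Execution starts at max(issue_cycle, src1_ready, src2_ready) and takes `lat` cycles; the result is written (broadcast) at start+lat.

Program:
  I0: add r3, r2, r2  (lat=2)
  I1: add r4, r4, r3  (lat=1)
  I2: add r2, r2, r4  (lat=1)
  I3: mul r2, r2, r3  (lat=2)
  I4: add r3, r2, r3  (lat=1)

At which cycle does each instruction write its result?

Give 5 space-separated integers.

Answer: 3 4 5 7 8

Derivation:
I0 add r3: issue@1 deps=(None,None) exec_start@1 write@3
I1 add r4: issue@2 deps=(None,0) exec_start@3 write@4
I2 add r2: issue@3 deps=(None,1) exec_start@4 write@5
I3 mul r2: issue@4 deps=(2,0) exec_start@5 write@7
I4 add r3: issue@5 deps=(3,0) exec_start@7 write@8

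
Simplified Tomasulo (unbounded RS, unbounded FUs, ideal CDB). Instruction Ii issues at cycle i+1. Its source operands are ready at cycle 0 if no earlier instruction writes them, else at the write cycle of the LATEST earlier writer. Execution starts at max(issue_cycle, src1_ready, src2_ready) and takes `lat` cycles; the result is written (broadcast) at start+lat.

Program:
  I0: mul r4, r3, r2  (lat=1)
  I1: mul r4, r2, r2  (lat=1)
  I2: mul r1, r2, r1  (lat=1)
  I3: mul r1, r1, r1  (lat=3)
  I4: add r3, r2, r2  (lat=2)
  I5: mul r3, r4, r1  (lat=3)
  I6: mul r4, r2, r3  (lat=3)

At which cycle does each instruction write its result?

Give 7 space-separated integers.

I0 mul r4: issue@1 deps=(None,None) exec_start@1 write@2
I1 mul r4: issue@2 deps=(None,None) exec_start@2 write@3
I2 mul r1: issue@3 deps=(None,None) exec_start@3 write@4
I3 mul r1: issue@4 deps=(2,2) exec_start@4 write@7
I4 add r3: issue@5 deps=(None,None) exec_start@5 write@7
I5 mul r3: issue@6 deps=(1,3) exec_start@7 write@10
I6 mul r4: issue@7 deps=(None,5) exec_start@10 write@13

Answer: 2 3 4 7 7 10 13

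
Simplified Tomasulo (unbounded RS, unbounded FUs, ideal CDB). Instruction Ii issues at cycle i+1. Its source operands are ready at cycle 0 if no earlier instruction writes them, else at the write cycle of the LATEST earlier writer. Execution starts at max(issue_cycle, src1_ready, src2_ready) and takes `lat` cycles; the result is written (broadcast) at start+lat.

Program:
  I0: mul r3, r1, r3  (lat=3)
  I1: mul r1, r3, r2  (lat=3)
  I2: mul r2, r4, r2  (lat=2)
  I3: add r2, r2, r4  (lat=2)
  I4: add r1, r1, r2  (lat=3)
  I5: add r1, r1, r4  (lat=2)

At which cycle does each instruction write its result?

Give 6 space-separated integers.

Answer: 4 7 5 7 10 12

Derivation:
I0 mul r3: issue@1 deps=(None,None) exec_start@1 write@4
I1 mul r1: issue@2 deps=(0,None) exec_start@4 write@7
I2 mul r2: issue@3 deps=(None,None) exec_start@3 write@5
I3 add r2: issue@4 deps=(2,None) exec_start@5 write@7
I4 add r1: issue@5 deps=(1,3) exec_start@7 write@10
I5 add r1: issue@6 deps=(4,None) exec_start@10 write@12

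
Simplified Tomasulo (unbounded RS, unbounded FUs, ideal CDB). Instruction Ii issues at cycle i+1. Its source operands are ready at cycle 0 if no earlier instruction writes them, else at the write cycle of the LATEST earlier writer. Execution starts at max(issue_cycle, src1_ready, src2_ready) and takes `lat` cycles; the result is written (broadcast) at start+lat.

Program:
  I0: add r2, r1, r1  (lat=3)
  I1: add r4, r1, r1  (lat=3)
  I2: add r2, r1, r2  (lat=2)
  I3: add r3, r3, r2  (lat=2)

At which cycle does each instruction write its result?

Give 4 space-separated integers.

I0 add r2: issue@1 deps=(None,None) exec_start@1 write@4
I1 add r4: issue@2 deps=(None,None) exec_start@2 write@5
I2 add r2: issue@3 deps=(None,0) exec_start@4 write@6
I3 add r3: issue@4 deps=(None,2) exec_start@6 write@8

Answer: 4 5 6 8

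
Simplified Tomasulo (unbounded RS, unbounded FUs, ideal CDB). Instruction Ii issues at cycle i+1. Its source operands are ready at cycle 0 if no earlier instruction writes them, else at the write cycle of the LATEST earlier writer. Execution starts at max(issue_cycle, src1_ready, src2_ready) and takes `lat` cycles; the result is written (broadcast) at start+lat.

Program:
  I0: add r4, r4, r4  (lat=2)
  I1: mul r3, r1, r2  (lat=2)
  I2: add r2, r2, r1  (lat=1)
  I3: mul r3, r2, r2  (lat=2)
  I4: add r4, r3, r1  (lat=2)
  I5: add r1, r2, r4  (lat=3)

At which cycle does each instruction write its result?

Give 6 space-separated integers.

Answer: 3 4 4 6 8 11

Derivation:
I0 add r4: issue@1 deps=(None,None) exec_start@1 write@3
I1 mul r3: issue@2 deps=(None,None) exec_start@2 write@4
I2 add r2: issue@3 deps=(None,None) exec_start@3 write@4
I3 mul r3: issue@4 deps=(2,2) exec_start@4 write@6
I4 add r4: issue@5 deps=(3,None) exec_start@6 write@8
I5 add r1: issue@6 deps=(2,4) exec_start@8 write@11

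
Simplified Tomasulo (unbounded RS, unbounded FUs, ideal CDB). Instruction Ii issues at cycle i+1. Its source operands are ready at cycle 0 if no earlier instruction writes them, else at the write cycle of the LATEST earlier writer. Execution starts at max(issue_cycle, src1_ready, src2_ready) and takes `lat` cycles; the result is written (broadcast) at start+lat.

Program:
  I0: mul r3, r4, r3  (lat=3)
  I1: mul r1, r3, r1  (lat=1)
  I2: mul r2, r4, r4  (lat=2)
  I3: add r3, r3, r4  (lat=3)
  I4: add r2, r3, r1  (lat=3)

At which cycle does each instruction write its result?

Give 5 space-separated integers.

Answer: 4 5 5 7 10

Derivation:
I0 mul r3: issue@1 deps=(None,None) exec_start@1 write@4
I1 mul r1: issue@2 deps=(0,None) exec_start@4 write@5
I2 mul r2: issue@3 deps=(None,None) exec_start@3 write@5
I3 add r3: issue@4 deps=(0,None) exec_start@4 write@7
I4 add r2: issue@5 deps=(3,1) exec_start@7 write@10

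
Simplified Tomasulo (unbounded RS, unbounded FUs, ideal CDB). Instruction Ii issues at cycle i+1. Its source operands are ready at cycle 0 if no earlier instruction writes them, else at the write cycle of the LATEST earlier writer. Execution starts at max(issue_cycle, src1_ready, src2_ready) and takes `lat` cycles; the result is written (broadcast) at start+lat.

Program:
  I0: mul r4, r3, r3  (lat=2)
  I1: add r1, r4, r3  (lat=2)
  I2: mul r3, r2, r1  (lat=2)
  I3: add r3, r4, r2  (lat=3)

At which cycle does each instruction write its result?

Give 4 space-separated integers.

Answer: 3 5 7 7

Derivation:
I0 mul r4: issue@1 deps=(None,None) exec_start@1 write@3
I1 add r1: issue@2 deps=(0,None) exec_start@3 write@5
I2 mul r3: issue@3 deps=(None,1) exec_start@5 write@7
I3 add r3: issue@4 deps=(0,None) exec_start@4 write@7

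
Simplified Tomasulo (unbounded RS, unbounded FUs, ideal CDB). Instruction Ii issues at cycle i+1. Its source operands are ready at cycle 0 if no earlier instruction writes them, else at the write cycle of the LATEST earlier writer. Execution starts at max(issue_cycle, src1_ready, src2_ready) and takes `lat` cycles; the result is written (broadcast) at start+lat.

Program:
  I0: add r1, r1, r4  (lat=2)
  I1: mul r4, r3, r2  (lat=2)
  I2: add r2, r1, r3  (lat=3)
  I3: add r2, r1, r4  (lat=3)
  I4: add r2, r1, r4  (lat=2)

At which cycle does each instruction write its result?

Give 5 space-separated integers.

I0 add r1: issue@1 deps=(None,None) exec_start@1 write@3
I1 mul r4: issue@2 deps=(None,None) exec_start@2 write@4
I2 add r2: issue@3 deps=(0,None) exec_start@3 write@6
I3 add r2: issue@4 deps=(0,1) exec_start@4 write@7
I4 add r2: issue@5 deps=(0,1) exec_start@5 write@7

Answer: 3 4 6 7 7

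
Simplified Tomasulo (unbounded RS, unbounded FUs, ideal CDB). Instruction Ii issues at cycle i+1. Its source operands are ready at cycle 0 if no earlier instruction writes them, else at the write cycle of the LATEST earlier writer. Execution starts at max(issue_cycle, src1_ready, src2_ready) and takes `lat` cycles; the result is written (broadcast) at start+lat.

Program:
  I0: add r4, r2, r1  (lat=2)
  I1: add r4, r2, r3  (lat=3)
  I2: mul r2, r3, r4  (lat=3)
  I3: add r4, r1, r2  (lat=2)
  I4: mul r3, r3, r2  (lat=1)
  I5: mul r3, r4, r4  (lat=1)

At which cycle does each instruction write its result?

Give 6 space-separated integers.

I0 add r4: issue@1 deps=(None,None) exec_start@1 write@3
I1 add r4: issue@2 deps=(None,None) exec_start@2 write@5
I2 mul r2: issue@3 deps=(None,1) exec_start@5 write@8
I3 add r4: issue@4 deps=(None,2) exec_start@8 write@10
I4 mul r3: issue@5 deps=(None,2) exec_start@8 write@9
I5 mul r3: issue@6 deps=(3,3) exec_start@10 write@11

Answer: 3 5 8 10 9 11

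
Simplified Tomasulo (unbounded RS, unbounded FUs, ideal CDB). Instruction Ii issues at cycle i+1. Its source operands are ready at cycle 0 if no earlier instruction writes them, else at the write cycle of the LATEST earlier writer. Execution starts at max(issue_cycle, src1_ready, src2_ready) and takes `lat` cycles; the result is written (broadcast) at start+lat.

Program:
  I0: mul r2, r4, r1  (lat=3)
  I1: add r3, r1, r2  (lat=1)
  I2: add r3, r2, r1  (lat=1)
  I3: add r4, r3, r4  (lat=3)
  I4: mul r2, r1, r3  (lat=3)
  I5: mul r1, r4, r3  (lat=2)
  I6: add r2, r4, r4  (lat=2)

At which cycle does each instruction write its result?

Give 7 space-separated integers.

Answer: 4 5 5 8 8 10 10

Derivation:
I0 mul r2: issue@1 deps=(None,None) exec_start@1 write@4
I1 add r3: issue@2 deps=(None,0) exec_start@4 write@5
I2 add r3: issue@3 deps=(0,None) exec_start@4 write@5
I3 add r4: issue@4 deps=(2,None) exec_start@5 write@8
I4 mul r2: issue@5 deps=(None,2) exec_start@5 write@8
I5 mul r1: issue@6 deps=(3,2) exec_start@8 write@10
I6 add r2: issue@7 deps=(3,3) exec_start@8 write@10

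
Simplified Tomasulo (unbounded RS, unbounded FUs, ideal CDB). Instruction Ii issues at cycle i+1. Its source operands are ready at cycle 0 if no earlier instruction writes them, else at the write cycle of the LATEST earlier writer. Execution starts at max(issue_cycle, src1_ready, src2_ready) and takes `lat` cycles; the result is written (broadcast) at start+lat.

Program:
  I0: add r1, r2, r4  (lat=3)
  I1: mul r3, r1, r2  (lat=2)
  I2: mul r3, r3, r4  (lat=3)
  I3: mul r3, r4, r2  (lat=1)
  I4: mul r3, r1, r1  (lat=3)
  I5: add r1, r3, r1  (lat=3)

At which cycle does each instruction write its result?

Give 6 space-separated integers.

Answer: 4 6 9 5 8 11

Derivation:
I0 add r1: issue@1 deps=(None,None) exec_start@1 write@4
I1 mul r3: issue@2 deps=(0,None) exec_start@4 write@6
I2 mul r3: issue@3 deps=(1,None) exec_start@6 write@9
I3 mul r3: issue@4 deps=(None,None) exec_start@4 write@5
I4 mul r3: issue@5 deps=(0,0) exec_start@5 write@8
I5 add r1: issue@6 deps=(4,0) exec_start@8 write@11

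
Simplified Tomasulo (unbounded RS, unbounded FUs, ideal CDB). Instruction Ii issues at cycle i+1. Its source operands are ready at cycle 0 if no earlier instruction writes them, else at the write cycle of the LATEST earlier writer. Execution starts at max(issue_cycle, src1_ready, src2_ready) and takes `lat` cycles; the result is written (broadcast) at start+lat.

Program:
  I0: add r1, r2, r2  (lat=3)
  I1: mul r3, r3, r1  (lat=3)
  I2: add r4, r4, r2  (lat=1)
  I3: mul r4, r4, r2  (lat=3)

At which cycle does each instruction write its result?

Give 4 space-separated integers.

Answer: 4 7 4 7

Derivation:
I0 add r1: issue@1 deps=(None,None) exec_start@1 write@4
I1 mul r3: issue@2 deps=(None,0) exec_start@4 write@7
I2 add r4: issue@3 deps=(None,None) exec_start@3 write@4
I3 mul r4: issue@4 deps=(2,None) exec_start@4 write@7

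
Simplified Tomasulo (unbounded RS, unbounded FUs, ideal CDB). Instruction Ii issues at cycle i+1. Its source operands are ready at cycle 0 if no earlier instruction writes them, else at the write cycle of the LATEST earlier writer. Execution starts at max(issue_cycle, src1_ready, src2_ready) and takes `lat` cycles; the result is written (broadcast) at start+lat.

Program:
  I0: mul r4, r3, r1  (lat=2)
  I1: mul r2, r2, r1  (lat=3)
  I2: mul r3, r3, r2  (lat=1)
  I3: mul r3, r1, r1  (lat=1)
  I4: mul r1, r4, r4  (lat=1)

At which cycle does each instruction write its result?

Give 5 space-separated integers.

I0 mul r4: issue@1 deps=(None,None) exec_start@1 write@3
I1 mul r2: issue@2 deps=(None,None) exec_start@2 write@5
I2 mul r3: issue@3 deps=(None,1) exec_start@5 write@6
I3 mul r3: issue@4 deps=(None,None) exec_start@4 write@5
I4 mul r1: issue@5 deps=(0,0) exec_start@5 write@6

Answer: 3 5 6 5 6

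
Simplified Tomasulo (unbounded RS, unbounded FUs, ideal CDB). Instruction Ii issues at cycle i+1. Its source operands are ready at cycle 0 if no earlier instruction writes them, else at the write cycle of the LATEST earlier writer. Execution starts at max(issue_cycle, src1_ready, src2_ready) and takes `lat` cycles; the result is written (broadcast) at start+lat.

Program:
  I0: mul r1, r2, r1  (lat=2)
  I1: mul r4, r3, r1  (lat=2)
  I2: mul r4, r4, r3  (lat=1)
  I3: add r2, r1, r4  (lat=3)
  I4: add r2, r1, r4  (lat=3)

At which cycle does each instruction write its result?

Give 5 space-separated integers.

Answer: 3 5 6 9 9

Derivation:
I0 mul r1: issue@1 deps=(None,None) exec_start@1 write@3
I1 mul r4: issue@2 deps=(None,0) exec_start@3 write@5
I2 mul r4: issue@3 deps=(1,None) exec_start@5 write@6
I3 add r2: issue@4 deps=(0,2) exec_start@6 write@9
I4 add r2: issue@5 deps=(0,2) exec_start@6 write@9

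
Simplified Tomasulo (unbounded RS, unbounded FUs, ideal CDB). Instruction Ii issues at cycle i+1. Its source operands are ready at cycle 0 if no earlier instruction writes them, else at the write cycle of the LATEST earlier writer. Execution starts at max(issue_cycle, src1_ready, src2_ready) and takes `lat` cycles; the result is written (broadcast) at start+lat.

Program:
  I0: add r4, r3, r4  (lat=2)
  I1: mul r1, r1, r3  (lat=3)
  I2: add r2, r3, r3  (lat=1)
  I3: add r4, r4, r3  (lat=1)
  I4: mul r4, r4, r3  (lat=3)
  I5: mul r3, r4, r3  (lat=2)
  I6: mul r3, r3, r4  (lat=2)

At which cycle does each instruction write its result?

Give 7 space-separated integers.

Answer: 3 5 4 5 8 10 12

Derivation:
I0 add r4: issue@1 deps=(None,None) exec_start@1 write@3
I1 mul r1: issue@2 deps=(None,None) exec_start@2 write@5
I2 add r2: issue@3 deps=(None,None) exec_start@3 write@4
I3 add r4: issue@4 deps=(0,None) exec_start@4 write@5
I4 mul r4: issue@5 deps=(3,None) exec_start@5 write@8
I5 mul r3: issue@6 deps=(4,None) exec_start@8 write@10
I6 mul r3: issue@7 deps=(5,4) exec_start@10 write@12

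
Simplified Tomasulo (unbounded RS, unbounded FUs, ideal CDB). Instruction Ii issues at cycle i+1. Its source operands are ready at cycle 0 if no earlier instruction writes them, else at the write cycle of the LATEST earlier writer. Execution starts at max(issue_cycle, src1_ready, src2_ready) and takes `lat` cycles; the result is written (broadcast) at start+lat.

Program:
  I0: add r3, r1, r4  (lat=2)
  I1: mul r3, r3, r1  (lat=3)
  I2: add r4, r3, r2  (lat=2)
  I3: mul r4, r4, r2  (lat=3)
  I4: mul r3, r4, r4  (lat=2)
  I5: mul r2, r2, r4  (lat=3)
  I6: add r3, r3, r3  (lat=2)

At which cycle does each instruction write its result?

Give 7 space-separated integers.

Answer: 3 6 8 11 13 14 15

Derivation:
I0 add r3: issue@1 deps=(None,None) exec_start@1 write@3
I1 mul r3: issue@2 deps=(0,None) exec_start@3 write@6
I2 add r4: issue@3 deps=(1,None) exec_start@6 write@8
I3 mul r4: issue@4 deps=(2,None) exec_start@8 write@11
I4 mul r3: issue@5 deps=(3,3) exec_start@11 write@13
I5 mul r2: issue@6 deps=(None,3) exec_start@11 write@14
I6 add r3: issue@7 deps=(4,4) exec_start@13 write@15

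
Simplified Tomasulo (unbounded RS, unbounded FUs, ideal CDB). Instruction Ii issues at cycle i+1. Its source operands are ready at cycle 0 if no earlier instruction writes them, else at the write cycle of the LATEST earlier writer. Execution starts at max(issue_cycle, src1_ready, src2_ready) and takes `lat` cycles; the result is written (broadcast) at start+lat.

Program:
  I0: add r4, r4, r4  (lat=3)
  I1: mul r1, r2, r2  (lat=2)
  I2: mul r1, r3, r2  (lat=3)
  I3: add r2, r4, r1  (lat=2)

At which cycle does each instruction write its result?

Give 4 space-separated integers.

I0 add r4: issue@1 deps=(None,None) exec_start@1 write@4
I1 mul r1: issue@2 deps=(None,None) exec_start@2 write@4
I2 mul r1: issue@3 deps=(None,None) exec_start@3 write@6
I3 add r2: issue@4 deps=(0,2) exec_start@6 write@8

Answer: 4 4 6 8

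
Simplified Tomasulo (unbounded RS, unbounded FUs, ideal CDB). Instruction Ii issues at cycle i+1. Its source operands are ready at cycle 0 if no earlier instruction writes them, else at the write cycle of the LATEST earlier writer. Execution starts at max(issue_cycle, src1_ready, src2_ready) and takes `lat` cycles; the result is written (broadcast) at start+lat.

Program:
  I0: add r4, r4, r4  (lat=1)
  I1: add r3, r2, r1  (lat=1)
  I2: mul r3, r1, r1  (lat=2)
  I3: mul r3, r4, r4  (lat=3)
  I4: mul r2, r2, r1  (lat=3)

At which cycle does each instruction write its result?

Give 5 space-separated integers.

Answer: 2 3 5 7 8

Derivation:
I0 add r4: issue@1 deps=(None,None) exec_start@1 write@2
I1 add r3: issue@2 deps=(None,None) exec_start@2 write@3
I2 mul r3: issue@3 deps=(None,None) exec_start@3 write@5
I3 mul r3: issue@4 deps=(0,0) exec_start@4 write@7
I4 mul r2: issue@5 deps=(None,None) exec_start@5 write@8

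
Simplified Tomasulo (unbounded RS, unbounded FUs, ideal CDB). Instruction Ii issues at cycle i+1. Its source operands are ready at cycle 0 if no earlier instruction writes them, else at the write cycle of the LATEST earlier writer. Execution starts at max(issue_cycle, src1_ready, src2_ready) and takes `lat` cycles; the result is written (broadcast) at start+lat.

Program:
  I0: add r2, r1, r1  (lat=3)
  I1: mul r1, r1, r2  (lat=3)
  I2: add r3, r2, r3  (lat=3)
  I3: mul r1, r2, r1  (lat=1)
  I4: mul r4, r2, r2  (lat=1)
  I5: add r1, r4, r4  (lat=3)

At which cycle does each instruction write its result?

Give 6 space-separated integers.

Answer: 4 7 7 8 6 9

Derivation:
I0 add r2: issue@1 deps=(None,None) exec_start@1 write@4
I1 mul r1: issue@2 deps=(None,0) exec_start@4 write@7
I2 add r3: issue@3 deps=(0,None) exec_start@4 write@7
I3 mul r1: issue@4 deps=(0,1) exec_start@7 write@8
I4 mul r4: issue@5 deps=(0,0) exec_start@5 write@6
I5 add r1: issue@6 deps=(4,4) exec_start@6 write@9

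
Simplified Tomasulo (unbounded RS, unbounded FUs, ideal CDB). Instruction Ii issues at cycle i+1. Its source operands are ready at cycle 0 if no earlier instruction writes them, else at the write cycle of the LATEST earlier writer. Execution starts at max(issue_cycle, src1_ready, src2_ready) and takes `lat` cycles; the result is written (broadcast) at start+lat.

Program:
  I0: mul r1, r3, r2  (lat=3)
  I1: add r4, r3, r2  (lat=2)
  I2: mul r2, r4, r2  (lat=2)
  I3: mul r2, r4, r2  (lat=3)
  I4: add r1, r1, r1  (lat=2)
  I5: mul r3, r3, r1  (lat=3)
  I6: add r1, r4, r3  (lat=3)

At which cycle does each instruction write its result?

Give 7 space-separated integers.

I0 mul r1: issue@1 deps=(None,None) exec_start@1 write@4
I1 add r4: issue@2 deps=(None,None) exec_start@2 write@4
I2 mul r2: issue@3 deps=(1,None) exec_start@4 write@6
I3 mul r2: issue@4 deps=(1,2) exec_start@6 write@9
I4 add r1: issue@5 deps=(0,0) exec_start@5 write@7
I5 mul r3: issue@6 deps=(None,4) exec_start@7 write@10
I6 add r1: issue@7 deps=(1,5) exec_start@10 write@13

Answer: 4 4 6 9 7 10 13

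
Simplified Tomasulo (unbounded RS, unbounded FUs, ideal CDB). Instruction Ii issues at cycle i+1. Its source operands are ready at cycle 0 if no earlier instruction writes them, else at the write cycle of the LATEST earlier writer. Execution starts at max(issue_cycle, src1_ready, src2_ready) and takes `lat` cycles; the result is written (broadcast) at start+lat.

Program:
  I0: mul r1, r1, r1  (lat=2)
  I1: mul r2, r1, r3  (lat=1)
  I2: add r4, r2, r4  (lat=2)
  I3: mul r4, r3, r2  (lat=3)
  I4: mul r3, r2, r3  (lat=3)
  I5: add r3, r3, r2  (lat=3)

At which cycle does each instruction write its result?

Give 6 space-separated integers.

Answer: 3 4 6 7 8 11

Derivation:
I0 mul r1: issue@1 deps=(None,None) exec_start@1 write@3
I1 mul r2: issue@2 deps=(0,None) exec_start@3 write@4
I2 add r4: issue@3 deps=(1,None) exec_start@4 write@6
I3 mul r4: issue@4 deps=(None,1) exec_start@4 write@7
I4 mul r3: issue@5 deps=(1,None) exec_start@5 write@8
I5 add r3: issue@6 deps=(4,1) exec_start@8 write@11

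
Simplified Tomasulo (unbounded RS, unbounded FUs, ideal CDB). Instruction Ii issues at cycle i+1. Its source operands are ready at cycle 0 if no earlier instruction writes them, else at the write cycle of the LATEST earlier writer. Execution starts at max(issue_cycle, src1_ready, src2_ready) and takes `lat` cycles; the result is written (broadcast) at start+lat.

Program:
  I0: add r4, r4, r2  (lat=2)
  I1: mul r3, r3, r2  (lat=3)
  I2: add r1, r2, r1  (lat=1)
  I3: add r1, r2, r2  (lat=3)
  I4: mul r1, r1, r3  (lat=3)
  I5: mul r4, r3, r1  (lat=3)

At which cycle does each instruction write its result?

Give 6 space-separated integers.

Answer: 3 5 4 7 10 13

Derivation:
I0 add r4: issue@1 deps=(None,None) exec_start@1 write@3
I1 mul r3: issue@2 deps=(None,None) exec_start@2 write@5
I2 add r1: issue@3 deps=(None,None) exec_start@3 write@4
I3 add r1: issue@4 deps=(None,None) exec_start@4 write@7
I4 mul r1: issue@5 deps=(3,1) exec_start@7 write@10
I5 mul r4: issue@6 deps=(1,4) exec_start@10 write@13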